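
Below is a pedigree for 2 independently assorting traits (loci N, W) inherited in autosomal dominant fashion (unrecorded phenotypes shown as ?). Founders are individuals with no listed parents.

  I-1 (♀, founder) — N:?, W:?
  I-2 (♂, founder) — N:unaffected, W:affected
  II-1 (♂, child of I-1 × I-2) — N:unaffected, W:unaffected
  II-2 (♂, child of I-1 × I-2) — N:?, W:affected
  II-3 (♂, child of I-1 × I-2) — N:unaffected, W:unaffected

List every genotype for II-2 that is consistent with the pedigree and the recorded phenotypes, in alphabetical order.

II-2 ∈ {Nn WW, Nn Ww, nn WW, nn Ww}

N/I-1 ? ·: nn|Nn
N/I-2 un ·: nn
N/II-1 un I-1×I-2: nn
N/II-2 ? I-1×I-2: nn|Nn
N/II-3 un I-1×I-2: nn
⇒ N over [I-1,I-2,II-1,II-2,II-3]: 3 consistent
W/I-1 ? ·: ww|Ww
W/I-2 aff ·: Ww
W/II-1 un I-1×I-2: ww
W/II-2 aff I-1×I-2: Ww|WW
W/II-3 un I-1×I-2: ww
⇒ W over [I-1,I-2,II-1,II-2,II-3]: 3 consistent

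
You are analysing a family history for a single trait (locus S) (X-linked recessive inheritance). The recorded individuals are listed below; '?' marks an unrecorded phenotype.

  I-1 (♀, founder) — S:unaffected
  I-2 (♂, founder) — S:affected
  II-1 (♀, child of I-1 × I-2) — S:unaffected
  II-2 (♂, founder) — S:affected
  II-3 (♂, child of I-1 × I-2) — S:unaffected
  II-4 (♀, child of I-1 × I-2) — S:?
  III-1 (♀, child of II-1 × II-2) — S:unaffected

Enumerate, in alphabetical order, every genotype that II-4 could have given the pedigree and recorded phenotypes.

S/I-1 un ·: X^SX^S|X^SX^s
S/I-2 aff ·: X^sY
S/II-1 un I-1×I-2: X^SX^s
S/II-2 aff ·: X^sY
S/II-3 un I-1×I-2: X^SY
S/II-4 ? I-1×I-2: X^SX^s|X^sX^s
S/III-1 un II-1×II-2: X^SX^s
⇒ S over [I-1,I-2,II-1,II-2,II-3,II-4,III-1]: 3 consistent

II-4 ∈ {X^SX^s, X^sX^s}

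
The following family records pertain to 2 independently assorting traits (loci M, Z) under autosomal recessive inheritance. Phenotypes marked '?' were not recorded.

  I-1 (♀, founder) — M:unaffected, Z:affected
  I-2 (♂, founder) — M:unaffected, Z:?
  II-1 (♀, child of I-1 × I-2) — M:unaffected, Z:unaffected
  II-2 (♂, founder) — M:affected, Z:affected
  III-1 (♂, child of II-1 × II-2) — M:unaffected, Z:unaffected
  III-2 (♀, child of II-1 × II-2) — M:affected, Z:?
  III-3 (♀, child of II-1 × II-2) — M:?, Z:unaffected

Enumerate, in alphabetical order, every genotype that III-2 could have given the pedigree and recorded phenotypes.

M/I-1 un ·: MM|Mm
M/I-2 un ·: MM|Mm
M/II-1 un I-1×I-2: Mm
M/II-2 aff ·: mm
M/III-1 un II-1×II-2: Mm
M/III-2 aff II-1×II-2: mm
M/III-3 ? II-1×II-2: Mm|mm
⇒ M over [I-1,I-2,II-1,II-2,III-1,III-2,III-3]: 6 consistent
Z/I-1 aff ·: zz
Z/I-2 ? ·: ZZ|Zz
Z/II-1 un I-1×I-2: Zz
Z/II-2 aff ·: zz
Z/III-1 un II-1×II-2: Zz
Z/III-2 ? II-1×II-2: Zz|zz
Z/III-3 un II-1×II-2: Zz
⇒ Z over [I-1,I-2,II-1,II-2,III-1,III-2,III-3]: 4 consistent

III-2 ∈ {mm Zz, mm zz}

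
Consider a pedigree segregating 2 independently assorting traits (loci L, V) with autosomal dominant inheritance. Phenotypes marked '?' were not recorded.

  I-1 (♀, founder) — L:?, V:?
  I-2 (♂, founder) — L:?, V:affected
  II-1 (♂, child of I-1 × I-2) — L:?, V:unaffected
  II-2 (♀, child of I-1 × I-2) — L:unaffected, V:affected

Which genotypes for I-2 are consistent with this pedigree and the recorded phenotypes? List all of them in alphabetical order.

L/I-1 ? ·: ll|Ll
L/I-2 ? ·: ll|Ll
L/II-1 ? I-1×I-2: ll|Ll|LL
L/II-2 un I-1×I-2: ll
⇒ L over [I-1,I-2,II-1,II-2]: 8 consistent
V/I-1 ? ·: vv|Vv
V/I-2 aff ·: Vv
V/II-1 un I-1×I-2: vv
V/II-2 aff I-1×I-2: Vv|VV
⇒ V over [I-1,I-2,II-1,II-2]: 3 consistent

I-2 ∈ {Ll Vv, ll Vv}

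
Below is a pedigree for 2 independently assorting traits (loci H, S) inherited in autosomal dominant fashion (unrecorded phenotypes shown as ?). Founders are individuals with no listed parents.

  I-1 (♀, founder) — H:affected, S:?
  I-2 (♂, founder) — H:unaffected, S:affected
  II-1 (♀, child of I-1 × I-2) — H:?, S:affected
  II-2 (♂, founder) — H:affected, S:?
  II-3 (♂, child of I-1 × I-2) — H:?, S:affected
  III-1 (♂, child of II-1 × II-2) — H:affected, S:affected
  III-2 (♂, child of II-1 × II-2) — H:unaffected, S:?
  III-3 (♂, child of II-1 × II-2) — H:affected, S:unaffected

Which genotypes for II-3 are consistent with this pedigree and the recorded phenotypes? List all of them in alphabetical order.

II-3 ∈ {Hh SS, Hh Ss, hh SS, hh Ss}

H/I-1 aff ·: Hh|HH
H/I-2 un ·: hh
H/II-1 ? I-1×I-2: hh|Hh
H/II-2 aff ·: Hh
H/II-3 ? I-1×I-2: hh|Hh
H/III-1 aff II-1×II-2: Hh|HH
H/III-2 un II-1×II-2: hh
H/III-3 aff II-1×II-2: Hh|HH
⇒ H over [I-1,I-2,II-1,II-2,II-3,III-1,III-2,III-3]: 14 consistent
S/I-1 ? ·: ss|Ss|SS
S/I-2 aff ·: Ss|SS
S/II-1 aff I-1×I-2: Ss
S/II-2 ? ·: ss|Ss
S/II-3 aff I-1×I-2: Ss|SS
S/III-1 aff II-1×II-2: Ss|SS
S/III-2 ? II-1×II-2: ss|Ss|SS
S/III-3 un II-1×II-2: ss
⇒ S over [I-1,I-2,II-1,II-2,II-3,III-1,III-2,III-3]: 64 consistent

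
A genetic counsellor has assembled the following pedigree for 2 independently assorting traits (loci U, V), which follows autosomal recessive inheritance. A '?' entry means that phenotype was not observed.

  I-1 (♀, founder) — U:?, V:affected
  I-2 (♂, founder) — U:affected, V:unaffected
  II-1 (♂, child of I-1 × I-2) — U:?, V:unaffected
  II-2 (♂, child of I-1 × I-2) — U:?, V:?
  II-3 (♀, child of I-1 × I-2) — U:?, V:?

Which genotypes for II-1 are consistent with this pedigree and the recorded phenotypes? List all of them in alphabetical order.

II-1 ∈ {Uu Vv, uu Vv}

U/I-1 ? ·: UU|Uu|uu
U/I-2 aff ·: uu
U/II-1 ? I-1×I-2: Uu|uu
U/II-2 ? I-1×I-2: Uu|uu
U/II-3 ? I-1×I-2: Uu|uu
⇒ U over [I-1,I-2,II-1,II-2,II-3]: 10 consistent
V/I-1 aff ·: vv
V/I-2 un ·: VV|Vv
V/II-1 un I-1×I-2: Vv
V/II-2 ? I-1×I-2: Vv|vv
V/II-3 ? I-1×I-2: Vv|vv
⇒ V over [I-1,I-2,II-1,II-2,II-3]: 5 consistent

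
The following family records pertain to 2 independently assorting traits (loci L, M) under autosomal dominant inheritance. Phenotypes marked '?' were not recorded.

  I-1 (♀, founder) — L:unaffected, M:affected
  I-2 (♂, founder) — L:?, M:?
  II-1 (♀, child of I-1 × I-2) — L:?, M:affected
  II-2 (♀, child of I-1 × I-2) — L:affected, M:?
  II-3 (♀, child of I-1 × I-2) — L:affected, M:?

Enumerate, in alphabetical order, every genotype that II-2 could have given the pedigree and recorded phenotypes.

L/I-1 un ·: ll
L/I-2 ? ·: Ll|LL
L/II-1 ? I-1×I-2: ll|Ll
L/II-2 aff I-1×I-2: Ll
L/II-3 aff I-1×I-2: Ll
⇒ L over [I-1,I-2,II-1,II-2,II-3]: 3 consistent
M/I-1 aff ·: Mm|MM
M/I-2 ? ·: mm|Mm|MM
M/II-1 aff I-1×I-2: Mm|MM
M/II-2 ? I-1×I-2: mm|Mm|MM
M/II-3 ? I-1×I-2: mm|Mm|MM
⇒ M over [I-1,I-2,II-1,II-2,II-3]: 40 consistent

II-2 ∈ {Ll MM, Ll Mm, Ll mm}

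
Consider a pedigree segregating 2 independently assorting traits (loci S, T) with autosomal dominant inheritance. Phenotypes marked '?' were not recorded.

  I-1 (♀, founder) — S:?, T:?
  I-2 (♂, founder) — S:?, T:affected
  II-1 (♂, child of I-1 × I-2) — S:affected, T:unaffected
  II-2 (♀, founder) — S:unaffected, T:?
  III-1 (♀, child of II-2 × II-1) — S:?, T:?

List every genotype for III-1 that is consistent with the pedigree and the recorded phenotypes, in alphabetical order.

III-1 ∈ {Ss Tt, Ss tt, ss Tt, ss tt}

S/I-1 ? ·: ss|Ss|SS
S/I-2 ? ·: ss|Ss|SS
S/II-1 aff I-1×I-2: Ss|SS
S/II-2 un ·: ss
S/III-1 ? II-2×II-1: ss|Ss
⇒ S over [I-1,I-2,II-1,II-2,III-1]: 18 consistent
T/I-1 ? ·: tt|Tt
T/I-2 aff ·: Tt
T/II-1 un I-1×I-2: tt
T/II-2 ? ·: tt|Tt|TT
T/III-1 ? II-2×II-1: tt|Tt
⇒ T over [I-1,I-2,II-1,II-2,III-1]: 8 consistent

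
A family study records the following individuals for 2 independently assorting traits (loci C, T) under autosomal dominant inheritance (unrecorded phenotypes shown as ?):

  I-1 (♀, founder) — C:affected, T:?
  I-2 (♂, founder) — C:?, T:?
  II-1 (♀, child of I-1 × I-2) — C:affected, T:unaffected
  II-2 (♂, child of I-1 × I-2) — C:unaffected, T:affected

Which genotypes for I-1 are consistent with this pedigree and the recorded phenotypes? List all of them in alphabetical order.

I-1 ∈ {Cc Tt, Cc tt}

C/I-1 aff ·: Cc
C/I-2 ? ·: cc|Cc
C/II-1 aff I-1×I-2: Cc|CC
C/II-2 un I-1×I-2: cc
⇒ C over [I-1,I-2,II-1,II-2]: 3 consistent
T/I-1 ? ·: tt|Tt
T/I-2 ? ·: tt|Tt
T/II-1 un I-1×I-2: tt
T/II-2 aff I-1×I-2: Tt|TT
⇒ T over [I-1,I-2,II-1,II-2]: 4 consistent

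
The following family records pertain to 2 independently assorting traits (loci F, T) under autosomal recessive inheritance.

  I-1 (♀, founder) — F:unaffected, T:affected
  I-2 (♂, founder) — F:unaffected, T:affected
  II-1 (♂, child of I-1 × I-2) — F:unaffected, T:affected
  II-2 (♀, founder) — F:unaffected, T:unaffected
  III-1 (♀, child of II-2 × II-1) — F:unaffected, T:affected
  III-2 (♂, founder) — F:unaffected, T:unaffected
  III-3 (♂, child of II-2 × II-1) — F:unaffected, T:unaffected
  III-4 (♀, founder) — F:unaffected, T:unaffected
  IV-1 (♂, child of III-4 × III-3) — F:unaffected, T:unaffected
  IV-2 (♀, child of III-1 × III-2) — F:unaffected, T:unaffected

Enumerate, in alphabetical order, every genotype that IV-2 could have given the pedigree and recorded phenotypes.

IV-2 ∈ {FF Tt, Ff Tt}

F/I-1 un ·: FF|Ff
F/I-2 un ·: FF|Ff
F/II-1 un I-1×I-2: FF|Ff
F/II-2 un ·: FF|Ff
F/III-1 un II-2×II-1: FF|Ff
F/III-2 un ·: FF|Ff
F/III-3 un II-2×II-1: FF|Ff
F/III-4 un ·: FF|Ff
F/IV-1 un III-4×III-3: FF|Ff
F/IV-2 un III-1×III-2: FF|Ff
⇒ F over [I-1,I-2,II-1,II-2,III-1,III-2,III-3,III-4,IV-1,IV-2]: 526 consistent
T/I-1 aff ·: tt
T/I-2 aff ·: tt
T/II-1 aff I-1×I-2: tt
T/II-2 un ·: Tt
T/III-1 aff II-2×II-1: tt
T/III-2 un ·: TT|Tt
T/III-3 un II-2×II-1: Tt
T/III-4 un ·: TT|Tt
T/IV-1 un III-4×III-3: TT|Tt
T/IV-2 un III-1×III-2: Tt
⇒ T over [I-1,I-2,II-1,II-2,III-1,III-2,III-3,III-4,IV-1,IV-2]: 8 consistent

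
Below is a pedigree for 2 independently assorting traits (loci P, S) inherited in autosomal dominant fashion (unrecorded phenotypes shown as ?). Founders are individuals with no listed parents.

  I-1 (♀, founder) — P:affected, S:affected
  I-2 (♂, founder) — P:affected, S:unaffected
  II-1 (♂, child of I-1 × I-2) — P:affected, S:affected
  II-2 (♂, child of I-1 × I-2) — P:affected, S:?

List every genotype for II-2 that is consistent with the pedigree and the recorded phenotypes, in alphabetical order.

II-2 ∈ {PP Ss, PP ss, Pp Ss, Pp ss}

P/I-1 aff ·: Pp|PP
P/I-2 aff ·: Pp|PP
P/II-1 aff I-1×I-2: Pp|PP
P/II-2 aff I-1×I-2: Pp|PP
⇒ P over [I-1,I-2,II-1,II-2]: 13 consistent
S/I-1 aff ·: Ss|SS
S/I-2 un ·: ss
S/II-1 aff I-1×I-2: Ss
S/II-2 ? I-1×I-2: ss|Ss
⇒ S over [I-1,I-2,II-1,II-2]: 3 consistent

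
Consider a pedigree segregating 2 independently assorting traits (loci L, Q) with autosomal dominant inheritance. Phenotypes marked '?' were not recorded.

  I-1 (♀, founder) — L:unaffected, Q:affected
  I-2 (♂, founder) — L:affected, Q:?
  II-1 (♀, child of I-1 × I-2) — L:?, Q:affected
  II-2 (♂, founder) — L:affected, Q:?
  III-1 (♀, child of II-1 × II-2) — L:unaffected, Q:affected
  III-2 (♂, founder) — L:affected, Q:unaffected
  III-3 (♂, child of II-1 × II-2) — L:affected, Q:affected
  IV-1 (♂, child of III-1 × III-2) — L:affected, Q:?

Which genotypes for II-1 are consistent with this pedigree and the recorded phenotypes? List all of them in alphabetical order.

II-1 ∈ {Ll QQ, Ll Qq, ll QQ, ll Qq}

L/I-1 un ·: ll
L/I-2 aff ·: Ll|LL
L/II-1 ? I-1×I-2: ll|Ll
L/II-2 aff ·: Ll
L/III-1 un II-1×II-2: ll
L/III-2 aff ·: Ll|LL
L/III-3 aff II-1×II-2: Ll|LL
L/IV-1 aff III-1×III-2: Ll
⇒ L over [I-1,I-2,II-1,II-2,III-1,III-2,III-3,IV-1]: 10 consistent
Q/I-1 aff ·: Qq|QQ
Q/I-2 ? ·: qq|Qq|QQ
Q/II-1 aff I-1×I-2: Qq|QQ
Q/II-2 ? ·: qq|Qq|QQ
Q/III-1 aff II-1×II-2: Qq|QQ
Q/III-2 un ·: qq
Q/III-3 aff II-1×II-2: Qq|QQ
Q/IV-1 ? III-1×III-2: qq|Qq
⇒ Q over [I-1,I-2,II-1,II-2,III-1,III-2,III-3,IV-1]: 106 consistent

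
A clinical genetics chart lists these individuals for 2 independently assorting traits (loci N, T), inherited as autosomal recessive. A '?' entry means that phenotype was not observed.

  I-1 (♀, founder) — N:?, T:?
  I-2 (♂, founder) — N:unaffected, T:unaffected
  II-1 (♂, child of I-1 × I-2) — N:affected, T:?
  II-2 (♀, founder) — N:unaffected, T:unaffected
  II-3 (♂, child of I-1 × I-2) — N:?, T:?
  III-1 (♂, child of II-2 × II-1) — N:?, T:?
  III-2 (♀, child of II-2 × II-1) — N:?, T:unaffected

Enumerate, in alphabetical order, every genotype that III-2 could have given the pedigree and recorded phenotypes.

N/I-1 ? ·: Nn|nn
N/I-2 un ·: Nn
N/II-1 aff I-1×I-2: nn
N/II-2 un ·: NN|Nn
N/II-3 ? I-1×I-2: NN|Nn|nn
N/III-1 ? II-2×II-1: Nn|nn
N/III-2 ? II-2×II-1: Nn|nn
⇒ N over [I-1,I-2,II-1,II-2,II-3,III-1,III-2]: 25 consistent
T/I-1 ? ·: TT|Tt|tt
T/I-2 un ·: TT|Tt
T/II-1 ? I-1×I-2: TT|Tt|tt
T/II-2 un ·: TT|Tt
T/II-3 ? I-1×I-2: TT|Tt|tt
T/III-1 ? II-2×II-1: TT|Tt|tt
T/III-2 un II-2×II-1: TT|Tt
⇒ T over [I-1,I-2,II-1,II-2,II-3,III-1,III-2]: 155 consistent

III-2 ∈ {Nn TT, Nn Tt, nn TT, nn Tt}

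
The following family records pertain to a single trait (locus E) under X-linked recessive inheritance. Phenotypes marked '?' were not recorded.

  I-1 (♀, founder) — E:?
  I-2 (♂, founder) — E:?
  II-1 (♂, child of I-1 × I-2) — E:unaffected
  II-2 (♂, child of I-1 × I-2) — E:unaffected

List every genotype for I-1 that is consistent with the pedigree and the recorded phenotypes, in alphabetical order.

E/I-1 ? ·: X^EX^E|X^EX^e
E/I-2 ? ·: X^EY|X^eY
E/II-1 un I-1×I-2: X^EY
E/II-2 un I-1×I-2: X^EY
⇒ E over [I-1,I-2,II-1,II-2]: 4 consistent

I-1 ∈ {X^EX^E, X^EX^e}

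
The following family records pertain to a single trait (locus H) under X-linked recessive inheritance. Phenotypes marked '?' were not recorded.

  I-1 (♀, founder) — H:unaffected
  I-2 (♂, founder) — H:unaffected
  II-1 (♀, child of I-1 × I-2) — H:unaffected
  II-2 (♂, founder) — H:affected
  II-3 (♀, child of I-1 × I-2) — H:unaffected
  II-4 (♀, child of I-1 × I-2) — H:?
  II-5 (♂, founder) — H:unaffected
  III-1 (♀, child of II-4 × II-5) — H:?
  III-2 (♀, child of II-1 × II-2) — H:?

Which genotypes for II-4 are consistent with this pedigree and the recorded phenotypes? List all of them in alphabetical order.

II-4 ∈ {X^HX^H, X^HX^h}

H/I-1 un ·: X^HX^H|X^HX^h
H/I-2 un ·: X^HY
H/II-1 un I-1×I-2: X^HX^H|X^HX^h
H/II-2 aff ·: X^hY
H/II-3 un I-1×I-2: X^HX^H|X^HX^h
H/II-4 ? I-1×I-2: X^HX^H|X^HX^h
H/II-5 un ·: X^HY
H/III-1 ? II-4×II-5: X^HX^H|X^HX^h
H/III-2 ? II-1×II-2: X^HX^h|X^hX^h
⇒ H over [I-1,I-2,II-1,II-2,II-3,II-4,II-5,III-1,III-2]: 19 consistent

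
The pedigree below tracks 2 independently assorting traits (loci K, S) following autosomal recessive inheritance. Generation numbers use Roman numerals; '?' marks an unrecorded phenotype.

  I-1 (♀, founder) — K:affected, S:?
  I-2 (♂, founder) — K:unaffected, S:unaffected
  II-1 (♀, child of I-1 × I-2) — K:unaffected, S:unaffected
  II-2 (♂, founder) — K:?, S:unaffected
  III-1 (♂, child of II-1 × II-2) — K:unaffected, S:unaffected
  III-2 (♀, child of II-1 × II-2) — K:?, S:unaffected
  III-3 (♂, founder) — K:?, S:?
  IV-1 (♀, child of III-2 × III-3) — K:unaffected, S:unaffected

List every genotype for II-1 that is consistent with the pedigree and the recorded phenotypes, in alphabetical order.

II-1 ∈ {Kk SS, Kk Ss}

K/I-1 aff ·: kk
K/I-2 un ·: KK|Kk
K/II-1 un I-1×I-2: Kk
K/II-2 ? ·: KK|Kk|kk
K/III-1 un II-1×II-2: KK|Kk
K/III-2 ? II-1×II-2: KK|Kk|kk
K/III-3 ? ·: KK|Kk|kk
K/IV-1 un III-2×III-3: KK|Kk
⇒ K over [I-1,I-2,II-1,II-2,III-1,III-2,III-3,IV-1]: 94 consistent
S/I-1 ? ·: SS|Ss|ss
S/I-2 un ·: SS|Ss
S/II-1 un I-1×I-2: SS|Ss
S/II-2 un ·: SS|Ss
S/III-1 un II-1×II-2: SS|Ss
S/III-2 un II-1×II-2: SS|Ss
S/III-3 ? ·: SS|Ss|ss
S/IV-1 un III-2×III-3: SS|Ss
⇒ S over [I-1,I-2,II-1,II-2,III-1,III-2,III-3,IV-1]: 268 consistent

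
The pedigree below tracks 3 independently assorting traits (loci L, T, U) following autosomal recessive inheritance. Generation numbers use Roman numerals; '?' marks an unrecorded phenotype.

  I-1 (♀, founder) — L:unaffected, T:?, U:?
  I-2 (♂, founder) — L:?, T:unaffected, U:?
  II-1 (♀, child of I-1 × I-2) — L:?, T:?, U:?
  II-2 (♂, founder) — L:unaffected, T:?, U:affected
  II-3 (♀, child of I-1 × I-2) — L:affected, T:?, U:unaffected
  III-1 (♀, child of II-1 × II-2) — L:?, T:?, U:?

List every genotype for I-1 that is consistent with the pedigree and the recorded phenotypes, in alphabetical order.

L/I-1 un ·: Ll
L/I-2 ? ·: Ll|ll
L/II-1 ? I-1×I-2: LL|Ll|ll
L/II-2 un ·: LL|Ll
L/II-3 aff I-1×I-2: ll
L/III-1 ? II-1×II-2: LL|Ll|ll
⇒ L over [I-1,I-2,II-1,II-2,II-3,III-1]: 19 consistent
T/I-1 ? ·: TT|Tt|tt
T/I-2 un ·: TT|Tt
T/II-1 ? I-1×I-2: TT|Tt|tt
T/II-2 ? ·: TT|Tt|tt
T/II-3 ? I-1×I-2: TT|Tt|tt
T/III-1 ? II-1×II-2: TT|Tt|tt
⇒ T over [I-1,I-2,II-1,II-2,II-3,III-1]: 122 consistent
U/I-1 ? ·: UU|Uu|uu
U/I-2 ? ·: UU|Uu|uu
U/II-1 ? I-1×I-2: UU|Uu|uu
U/II-2 aff ·: uu
U/II-3 un I-1×I-2: UU|Uu
U/III-1 ? II-1×II-2: Uu|uu
⇒ U over [I-1,I-2,II-1,II-2,II-3,III-1]: 31 consistent

I-1 ∈ {Ll TT UU, Ll TT Uu, Ll TT uu, Ll Tt UU, Ll Tt Uu, Ll Tt uu, Ll tt UU, Ll tt Uu, Ll tt uu}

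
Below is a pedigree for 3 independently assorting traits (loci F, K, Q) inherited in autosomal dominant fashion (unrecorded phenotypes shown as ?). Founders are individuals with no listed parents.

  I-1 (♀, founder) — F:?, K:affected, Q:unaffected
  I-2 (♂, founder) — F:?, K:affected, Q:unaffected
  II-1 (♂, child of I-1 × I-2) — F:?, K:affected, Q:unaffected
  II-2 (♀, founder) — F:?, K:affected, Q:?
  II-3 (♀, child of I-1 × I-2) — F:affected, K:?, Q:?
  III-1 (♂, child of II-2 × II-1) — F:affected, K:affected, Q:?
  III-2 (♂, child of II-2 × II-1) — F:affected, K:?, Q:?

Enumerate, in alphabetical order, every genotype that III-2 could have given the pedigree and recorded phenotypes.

III-2 ∈ {FF KK Qq, FF KK qq, FF Kk Qq, FF Kk qq, FF kk Qq, FF kk qq, Ff KK Qq, Ff KK qq, Ff Kk Qq, Ff Kk qq, Ff kk Qq, Ff kk qq}

F/I-1 ? ·: ff|Ff|FF
F/I-2 ? ·: ff|Ff|FF
F/II-1 ? I-1×I-2: ff|Ff|FF
F/II-2 ? ·: ff|Ff|FF
F/II-3 aff I-1×I-2: Ff|FF
F/III-1 aff II-2×II-1: Ff|FF
F/III-2 aff II-2×II-1: Ff|FF
⇒ F over [I-1,I-2,II-1,II-2,II-3,III-1,III-2]: 140 consistent
K/I-1 aff ·: Kk|KK
K/I-2 aff ·: Kk|KK
K/II-1 aff I-1×I-2: Kk|KK
K/II-2 aff ·: Kk|KK
K/II-3 ? I-1×I-2: kk|Kk|KK
K/III-1 aff II-2×II-1: Kk|KK
K/III-2 ? II-2×II-1: kk|Kk|KK
⇒ K over [I-1,I-2,II-1,II-2,II-3,III-1,III-2]: 110 consistent
Q/I-1 un ·: qq
Q/I-2 un ·: qq
Q/II-1 un I-1×I-2: qq
Q/II-2 ? ·: qq|Qq|QQ
Q/II-3 ? I-1×I-2: qq
Q/III-1 ? II-2×II-1: qq|Qq
Q/III-2 ? II-2×II-1: qq|Qq
⇒ Q over [I-1,I-2,II-1,II-2,II-3,III-1,III-2]: 6 consistent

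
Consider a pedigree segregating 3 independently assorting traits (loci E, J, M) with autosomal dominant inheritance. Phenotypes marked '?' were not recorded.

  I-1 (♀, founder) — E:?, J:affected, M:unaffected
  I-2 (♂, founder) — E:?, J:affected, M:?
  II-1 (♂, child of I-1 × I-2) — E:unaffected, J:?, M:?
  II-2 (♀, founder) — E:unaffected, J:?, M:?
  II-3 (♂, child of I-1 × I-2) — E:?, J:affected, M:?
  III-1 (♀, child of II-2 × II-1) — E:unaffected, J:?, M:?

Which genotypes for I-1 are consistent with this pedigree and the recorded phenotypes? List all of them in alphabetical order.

I-1 ∈ {Ee JJ mm, Ee Jj mm, ee JJ mm, ee Jj mm}

E/I-1 ? ·: ee|Ee
E/I-2 ? ·: ee|Ee
E/II-1 un I-1×I-2: ee
E/II-2 un ·: ee
E/II-3 ? I-1×I-2: ee|Ee|EE
E/III-1 un II-2×II-1: ee
⇒ E over [I-1,I-2,II-1,II-2,II-3,III-1]: 8 consistent
J/I-1 aff ·: Jj|JJ
J/I-2 aff ·: Jj|JJ
J/II-1 ? I-1×I-2: jj|Jj|JJ
J/II-2 ? ·: jj|Jj|JJ
J/II-3 aff I-1×I-2: Jj|JJ
J/III-1 ? II-2×II-1: jj|Jj|JJ
⇒ J over [I-1,I-2,II-1,II-2,II-3,III-1]: 78 consistent
M/I-1 un ·: mm
M/I-2 ? ·: mm|Mm|MM
M/II-1 ? I-1×I-2: mm|Mm
M/II-2 ? ·: mm|Mm|MM
M/II-3 ? I-1×I-2: mm|Mm
M/III-1 ? II-2×II-1: mm|Mm|MM
⇒ M over [I-1,I-2,II-1,II-2,II-3,III-1]: 33 consistent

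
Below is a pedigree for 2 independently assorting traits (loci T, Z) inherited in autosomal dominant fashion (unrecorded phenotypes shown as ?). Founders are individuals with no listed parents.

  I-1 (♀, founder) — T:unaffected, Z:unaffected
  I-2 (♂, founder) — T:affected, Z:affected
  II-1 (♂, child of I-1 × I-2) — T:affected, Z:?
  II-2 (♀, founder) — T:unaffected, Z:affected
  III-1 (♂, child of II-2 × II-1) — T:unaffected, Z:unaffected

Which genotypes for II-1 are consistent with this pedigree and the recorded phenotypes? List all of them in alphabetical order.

II-1 ∈ {Tt Zz, Tt zz}

T/I-1 un ·: tt
T/I-2 aff ·: Tt|TT
T/II-1 aff I-1×I-2: Tt
T/II-2 un ·: tt
T/III-1 un II-2×II-1: tt
⇒ T over [I-1,I-2,II-1,II-2,III-1]: 2 consistent
Z/I-1 un ·: zz
Z/I-2 aff ·: Zz|ZZ
Z/II-1 ? I-1×I-2: zz|Zz
Z/II-2 aff ·: Zz
Z/III-1 un II-2×II-1: zz
⇒ Z over [I-1,I-2,II-1,II-2,III-1]: 3 consistent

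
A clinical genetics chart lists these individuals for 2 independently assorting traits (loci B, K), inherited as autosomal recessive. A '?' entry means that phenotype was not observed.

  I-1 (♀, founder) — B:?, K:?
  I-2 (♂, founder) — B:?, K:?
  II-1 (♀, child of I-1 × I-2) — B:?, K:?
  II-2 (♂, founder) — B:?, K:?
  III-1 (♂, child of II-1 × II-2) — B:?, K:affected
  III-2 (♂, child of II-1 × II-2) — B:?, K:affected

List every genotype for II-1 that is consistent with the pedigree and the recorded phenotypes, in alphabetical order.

II-1 ∈ {BB Kk, BB kk, Bb Kk, Bb kk, bb Kk, bb kk}

B/I-1 ? ·: BB|Bb|bb
B/I-2 ? ·: BB|Bb|bb
B/II-1 ? I-1×I-2: BB|Bb|bb
B/II-2 ? ·: BB|Bb|bb
B/III-1 ? II-1×II-2: BB|Bb|bb
B/III-2 ? II-1×II-2: BB|Bb|bb
⇒ B over [I-1,I-2,II-1,II-2,III-1,III-2]: 167 consistent
K/I-1 ? ·: KK|Kk|kk
K/I-2 ? ·: KK|Kk|kk
K/II-1 ? I-1×I-2: Kk|kk
K/II-2 ? ·: Kk|kk
K/III-1 aff II-1×II-2: kk
K/III-2 aff II-1×II-2: kk
⇒ K over [I-1,I-2,II-1,II-2,III-1,III-2]: 22 consistent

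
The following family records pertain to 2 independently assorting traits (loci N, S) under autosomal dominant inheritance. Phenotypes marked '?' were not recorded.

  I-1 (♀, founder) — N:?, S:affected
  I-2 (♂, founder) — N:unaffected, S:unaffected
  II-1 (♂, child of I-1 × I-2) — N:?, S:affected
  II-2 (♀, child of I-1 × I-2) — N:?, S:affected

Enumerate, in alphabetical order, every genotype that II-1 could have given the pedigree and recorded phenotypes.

N/I-1 ? ·: nn|Nn|NN
N/I-2 un ·: nn
N/II-1 ? I-1×I-2: nn|Nn
N/II-2 ? I-1×I-2: nn|Nn
⇒ N over [I-1,I-2,II-1,II-2]: 6 consistent
S/I-1 aff ·: Ss|SS
S/I-2 un ·: ss
S/II-1 aff I-1×I-2: Ss
S/II-2 aff I-1×I-2: Ss
⇒ S over [I-1,I-2,II-1,II-2]: 2 consistent

II-1 ∈ {Nn Ss, nn Ss}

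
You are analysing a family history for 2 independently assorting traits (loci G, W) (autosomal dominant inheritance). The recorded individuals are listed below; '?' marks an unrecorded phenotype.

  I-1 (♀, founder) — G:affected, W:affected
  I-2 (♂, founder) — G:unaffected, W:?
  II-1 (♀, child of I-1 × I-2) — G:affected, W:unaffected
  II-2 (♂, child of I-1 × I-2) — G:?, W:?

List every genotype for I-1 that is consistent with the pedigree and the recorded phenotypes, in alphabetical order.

G/I-1 aff ·: Gg|GG
G/I-2 un ·: gg
G/II-1 aff I-1×I-2: Gg
G/II-2 ? I-1×I-2: gg|Gg
⇒ G over [I-1,I-2,II-1,II-2]: 3 consistent
W/I-1 aff ·: Ww
W/I-2 ? ·: ww|Ww
W/II-1 un I-1×I-2: ww
W/II-2 ? I-1×I-2: ww|Ww|WW
⇒ W over [I-1,I-2,II-1,II-2]: 5 consistent

I-1 ∈ {GG Ww, Gg Ww}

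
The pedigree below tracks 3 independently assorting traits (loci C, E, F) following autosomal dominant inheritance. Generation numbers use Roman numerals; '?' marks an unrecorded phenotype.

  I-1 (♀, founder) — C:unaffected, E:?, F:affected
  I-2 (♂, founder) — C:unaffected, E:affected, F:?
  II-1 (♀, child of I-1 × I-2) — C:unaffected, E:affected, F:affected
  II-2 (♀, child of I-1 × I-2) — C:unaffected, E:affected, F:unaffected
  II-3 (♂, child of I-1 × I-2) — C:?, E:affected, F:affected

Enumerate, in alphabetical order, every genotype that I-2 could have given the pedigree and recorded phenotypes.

I-2 ∈ {cc EE Ff, cc EE ff, cc Ee Ff, cc Ee ff}

C/I-1 un ·: cc
C/I-2 un ·: cc
C/II-1 un I-1×I-2: cc
C/II-2 un I-1×I-2: cc
C/II-3 ? I-1×I-2: cc
⇒ C over [I-1,I-2,II-1,II-2,II-3]: 1 consistent
E/I-1 ? ·: ee|Ee|EE
E/I-2 aff ·: Ee|EE
E/II-1 aff I-1×I-2: Ee|EE
E/II-2 aff I-1×I-2: Ee|EE
E/II-3 aff I-1×I-2: Ee|EE
⇒ E over [I-1,I-2,II-1,II-2,II-3]: 27 consistent
F/I-1 aff ·: Ff
F/I-2 ? ·: ff|Ff
F/II-1 aff I-1×I-2: Ff|FF
F/II-2 un I-1×I-2: ff
F/II-3 aff I-1×I-2: Ff|FF
⇒ F over [I-1,I-2,II-1,II-2,II-3]: 5 consistent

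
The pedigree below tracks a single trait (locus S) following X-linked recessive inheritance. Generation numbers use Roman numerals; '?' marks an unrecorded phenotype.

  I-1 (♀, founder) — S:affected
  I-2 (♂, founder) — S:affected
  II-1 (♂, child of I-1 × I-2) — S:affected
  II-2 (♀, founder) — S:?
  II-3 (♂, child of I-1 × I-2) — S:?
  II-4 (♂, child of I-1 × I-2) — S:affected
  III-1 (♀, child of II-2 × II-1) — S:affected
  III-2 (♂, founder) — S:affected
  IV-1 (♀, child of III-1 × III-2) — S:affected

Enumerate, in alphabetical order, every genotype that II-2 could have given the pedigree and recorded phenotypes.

II-2 ∈ {X^SX^s, X^sX^s}

S/I-1 aff ·: X^sX^s
S/I-2 aff ·: X^sY
S/II-1 aff I-1×I-2: X^sY
S/II-2 ? ·: X^SX^s|X^sX^s
S/II-3 ? I-1×I-2: X^sY
S/II-4 aff I-1×I-2: X^sY
S/III-1 aff II-2×II-1: X^sX^s
S/III-2 aff ·: X^sY
S/IV-1 aff III-1×III-2: X^sX^s
⇒ S over [I-1,I-2,II-1,II-2,II-3,II-4,III-1,III-2,IV-1]: 2 consistent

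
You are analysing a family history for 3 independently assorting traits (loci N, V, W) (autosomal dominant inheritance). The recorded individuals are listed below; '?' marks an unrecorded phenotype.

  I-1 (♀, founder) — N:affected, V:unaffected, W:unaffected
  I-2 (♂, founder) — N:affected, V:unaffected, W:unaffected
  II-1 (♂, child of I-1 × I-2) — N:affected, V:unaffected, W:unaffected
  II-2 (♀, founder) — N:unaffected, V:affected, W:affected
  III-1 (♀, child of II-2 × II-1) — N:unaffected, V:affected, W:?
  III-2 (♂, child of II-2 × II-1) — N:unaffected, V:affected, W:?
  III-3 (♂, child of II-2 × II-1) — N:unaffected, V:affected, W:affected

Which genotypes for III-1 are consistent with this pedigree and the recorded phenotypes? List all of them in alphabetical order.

III-1 ∈ {nn Vv Ww, nn Vv ww}

N/I-1 aff ·: Nn|NN
N/I-2 aff ·: Nn|NN
N/II-1 aff I-1×I-2: Nn
N/II-2 un ·: nn
N/III-1 un II-2×II-1: nn
N/III-2 un II-2×II-1: nn
N/III-3 un II-2×II-1: nn
⇒ N over [I-1,I-2,II-1,II-2,III-1,III-2,III-3]: 3 consistent
V/I-1 un ·: vv
V/I-2 un ·: vv
V/II-1 un I-1×I-2: vv
V/II-2 aff ·: Vv|VV
V/III-1 aff II-2×II-1: Vv
V/III-2 aff II-2×II-1: Vv
V/III-3 aff II-2×II-1: Vv
⇒ V over [I-1,I-2,II-1,II-2,III-1,III-2,III-3]: 2 consistent
W/I-1 un ·: ww
W/I-2 un ·: ww
W/II-1 un I-1×I-2: ww
W/II-2 aff ·: Ww|WW
W/III-1 ? II-2×II-1: ww|Ww
W/III-2 ? II-2×II-1: ww|Ww
W/III-3 aff II-2×II-1: Ww
⇒ W over [I-1,I-2,II-1,II-2,III-1,III-2,III-3]: 5 consistent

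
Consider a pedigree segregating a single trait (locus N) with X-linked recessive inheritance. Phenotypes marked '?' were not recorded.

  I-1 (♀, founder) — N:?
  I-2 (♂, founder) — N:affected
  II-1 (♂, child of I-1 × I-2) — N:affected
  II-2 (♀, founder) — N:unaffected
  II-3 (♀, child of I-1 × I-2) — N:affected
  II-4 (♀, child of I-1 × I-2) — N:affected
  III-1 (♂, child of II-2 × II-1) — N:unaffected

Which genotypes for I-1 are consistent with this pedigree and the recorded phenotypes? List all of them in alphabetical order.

N/I-1 ? ·: X^NX^n|X^nX^n
N/I-2 aff ·: X^nY
N/II-1 aff I-1×I-2: X^nY
N/II-2 un ·: X^NX^N|X^NX^n
N/II-3 aff I-1×I-2: X^nX^n
N/II-4 aff I-1×I-2: X^nX^n
N/III-1 un II-2×II-1: X^NY
⇒ N over [I-1,I-2,II-1,II-2,II-3,II-4,III-1]: 4 consistent

I-1 ∈ {X^NX^n, X^nX^n}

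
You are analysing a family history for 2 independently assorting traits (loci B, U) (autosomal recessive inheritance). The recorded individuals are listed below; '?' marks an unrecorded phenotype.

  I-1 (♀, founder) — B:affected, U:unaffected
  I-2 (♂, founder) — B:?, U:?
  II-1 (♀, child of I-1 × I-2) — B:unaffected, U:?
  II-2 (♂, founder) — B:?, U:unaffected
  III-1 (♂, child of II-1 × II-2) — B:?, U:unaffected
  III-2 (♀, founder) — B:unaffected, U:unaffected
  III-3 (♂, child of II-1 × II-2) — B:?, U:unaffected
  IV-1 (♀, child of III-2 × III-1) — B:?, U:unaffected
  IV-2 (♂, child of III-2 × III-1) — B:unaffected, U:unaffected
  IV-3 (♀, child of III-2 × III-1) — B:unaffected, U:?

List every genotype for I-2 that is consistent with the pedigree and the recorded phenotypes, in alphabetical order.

B/I-1 aff ·: bb
B/I-2 ? ·: BB|Bb
B/II-1 un I-1×I-2: Bb
B/II-2 ? ·: BB|Bb|bb
B/III-1 ? II-1×II-2: BB|Bb|bb
B/III-2 un ·: BB|Bb
B/III-3 ? II-1×II-2: BB|Bb|bb
B/IV-1 ? III-2×III-1: BB|Bb|bb
B/IV-2 un III-2×III-1: BB|Bb
B/IV-3 un III-2×III-1: BB|Bb
⇒ B over [I-1,I-2,II-1,II-2,III-1,III-2,III-3,IV-1,IV-2,IV-3]: 400 consistent
U/I-1 un ·: UU|Uu
U/I-2 ? ·: UU|Uu|uu
U/II-1 ? I-1×I-2: UU|Uu|uu
U/II-2 un ·: UU|Uu
U/III-1 un II-1×II-2: UU|Uu
U/III-2 un ·: UU|Uu
U/III-3 un II-1×II-2: UU|Uu
U/IV-1 un III-2×III-1: UU|Uu
U/IV-2 un III-2×III-1: UU|Uu
U/IV-3 ? III-2×III-1: UU|Uu|uu
⇒ U over [I-1,I-2,II-1,II-2,III-1,III-2,III-3,IV-1,IV-2,IV-3]: 928 consistent

I-2 ∈ {BB UU, BB Uu, BB uu, Bb UU, Bb Uu, Bb uu}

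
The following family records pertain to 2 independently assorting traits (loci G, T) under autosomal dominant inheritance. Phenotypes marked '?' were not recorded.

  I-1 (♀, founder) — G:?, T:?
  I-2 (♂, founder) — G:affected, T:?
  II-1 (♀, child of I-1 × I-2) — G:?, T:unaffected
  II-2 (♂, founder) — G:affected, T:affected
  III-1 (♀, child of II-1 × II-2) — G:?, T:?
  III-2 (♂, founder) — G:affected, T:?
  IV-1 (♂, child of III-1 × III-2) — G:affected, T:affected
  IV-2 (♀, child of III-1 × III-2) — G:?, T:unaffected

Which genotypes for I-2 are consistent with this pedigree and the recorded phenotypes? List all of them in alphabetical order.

I-2 ∈ {GG Tt, GG tt, Gg Tt, Gg tt}

G/I-1 ? ·: gg|Gg|GG
G/I-2 aff ·: Gg|GG
G/II-1 ? I-1×I-2: gg|Gg|GG
G/II-2 aff ·: Gg|GG
G/III-1 ? II-1×II-2: gg|Gg|GG
G/III-2 aff ·: Gg|GG
G/IV-1 aff III-1×III-2: Gg|GG
G/IV-2 ? III-1×III-2: gg|Gg|GG
⇒ G over [I-1,I-2,II-1,II-2,III-1,III-2,IV-1,IV-2]: 291 consistent
T/I-1 ? ·: tt|Tt
T/I-2 ? ·: tt|Tt
T/II-1 un I-1×I-2: tt
T/II-2 aff ·: Tt|TT
T/III-1 ? II-1×II-2: tt|Tt
T/III-2 ? ·: tt|Tt
T/IV-1 aff III-1×III-2: Tt|TT
T/IV-2 un III-1×III-2: tt
⇒ T over [I-1,I-2,II-1,II-2,III-1,III-2,IV-1,IV-2]: 28 consistent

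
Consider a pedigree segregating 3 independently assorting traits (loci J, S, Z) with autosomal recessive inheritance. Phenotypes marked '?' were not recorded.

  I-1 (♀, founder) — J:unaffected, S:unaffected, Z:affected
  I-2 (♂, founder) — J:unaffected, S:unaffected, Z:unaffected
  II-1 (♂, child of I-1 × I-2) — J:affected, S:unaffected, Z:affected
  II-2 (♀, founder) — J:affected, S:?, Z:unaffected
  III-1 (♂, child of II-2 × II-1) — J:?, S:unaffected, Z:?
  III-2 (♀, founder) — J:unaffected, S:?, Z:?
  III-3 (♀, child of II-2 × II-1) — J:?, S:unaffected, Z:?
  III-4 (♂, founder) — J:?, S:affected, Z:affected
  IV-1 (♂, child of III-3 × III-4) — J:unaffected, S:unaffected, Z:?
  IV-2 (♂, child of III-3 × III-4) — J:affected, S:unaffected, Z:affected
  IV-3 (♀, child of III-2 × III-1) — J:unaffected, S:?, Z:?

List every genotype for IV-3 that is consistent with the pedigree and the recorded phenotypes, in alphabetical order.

IV-3 ∈ {Jj SS ZZ, Jj SS Zz, Jj SS zz, Jj Ss ZZ, Jj Ss Zz, Jj Ss zz, Jj ss ZZ, Jj ss Zz, Jj ss zz}

J/I-1 un ·: Jj
J/I-2 un ·: Jj
J/II-1 aff I-1×I-2: jj
J/II-2 aff ·: jj
J/III-1 ? II-2×II-1: jj
J/III-2 un ·: JJ|Jj
J/III-3 ? II-2×II-1: jj
J/III-4 ? ·: Jj
J/IV-1 un III-3×III-4: Jj
J/IV-2 aff III-3×III-4: jj
J/IV-3 un III-2×III-1: Jj
⇒ J over [I-1,I-2,II-1,II-2,III-1,III-2,III-3,III-4,IV-1,IV-2,IV-3]: 2 consistent
S/I-1 un ·: SS|Ss
S/I-2 un ·: SS|Ss
S/II-1 un I-1×I-2: SS|Ss
S/II-2 ? ·: SS|Ss|ss
S/III-1 un II-2×II-1: SS|Ss
S/III-2 ? ·: SS|Ss|ss
S/III-3 un II-2×II-1: SS|Ss
S/III-4 aff ·: ss
S/IV-1 un III-3×III-4: Ss
S/IV-2 un III-3×III-4: Ss
S/IV-3 ? III-2×III-1: SS|Ss|ss
⇒ S over [I-1,I-2,II-1,II-2,III-1,III-2,III-3,III-4,IV-1,IV-2,IV-3]: 285 consistent
Z/I-1 aff ·: zz
Z/I-2 un ·: Zz
Z/II-1 aff I-1×I-2: zz
Z/II-2 un ·: ZZ|Zz
Z/III-1 ? II-2×II-1: Zz|zz
Z/III-2 ? ·: ZZ|Zz|zz
Z/III-3 ? II-2×II-1: Zz|zz
Z/III-4 aff ·: zz
Z/IV-1 ? III-3×III-4: Zz|zz
Z/IV-2 aff III-3×III-4: zz
Z/IV-3 ? III-2×III-1: ZZ|Zz|zz
⇒ Z over [I-1,I-2,II-1,II-2,III-1,III-2,III-3,III-4,IV-1,IV-2,IV-3]: 47 consistent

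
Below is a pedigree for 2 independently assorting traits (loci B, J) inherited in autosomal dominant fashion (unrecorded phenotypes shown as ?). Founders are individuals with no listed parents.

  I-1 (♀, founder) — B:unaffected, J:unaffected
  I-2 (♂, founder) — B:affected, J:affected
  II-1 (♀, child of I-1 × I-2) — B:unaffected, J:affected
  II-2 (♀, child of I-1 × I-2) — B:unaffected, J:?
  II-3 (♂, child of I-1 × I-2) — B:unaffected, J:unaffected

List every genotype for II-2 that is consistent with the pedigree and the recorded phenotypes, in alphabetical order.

II-2 ∈ {bb Jj, bb jj}

B/I-1 un ·: bb
B/I-2 aff ·: Bb
B/II-1 un I-1×I-2: bb
B/II-2 un I-1×I-2: bb
B/II-3 un I-1×I-2: bb
⇒ B over [I-1,I-2,II-1,II-2,II-3]: 1 consistent
J/I-1 un ·: jj
J/I-2 aff ·: Jj
J/II-1 aff I-1×I-2: Jj
J/II-2 ? I-1×I-2: jj|Jj
J/II-3 un I-1×I-2: jj
⇒ J over [I-1,I-2,II-1,II-2,II-3]: 2 consistent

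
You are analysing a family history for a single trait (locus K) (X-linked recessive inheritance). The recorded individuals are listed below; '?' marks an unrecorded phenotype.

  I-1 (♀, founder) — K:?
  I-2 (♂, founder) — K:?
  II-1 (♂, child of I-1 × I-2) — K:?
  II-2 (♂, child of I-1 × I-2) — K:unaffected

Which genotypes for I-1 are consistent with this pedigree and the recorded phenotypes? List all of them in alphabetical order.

I-1 ∈ {X^KX^K, X^KX^k}

K/I-1 ? ·: X^KX^K|X^KX^k
K/I-2 ? ·: X^KY|X^kY
K/II-1 ? I-1×I-2: X^KY|X^kY
K/II-2 un I-1×I-2: X^KY
⇒ K over [I-1,I-2,II-1,II-2]: 6 consistent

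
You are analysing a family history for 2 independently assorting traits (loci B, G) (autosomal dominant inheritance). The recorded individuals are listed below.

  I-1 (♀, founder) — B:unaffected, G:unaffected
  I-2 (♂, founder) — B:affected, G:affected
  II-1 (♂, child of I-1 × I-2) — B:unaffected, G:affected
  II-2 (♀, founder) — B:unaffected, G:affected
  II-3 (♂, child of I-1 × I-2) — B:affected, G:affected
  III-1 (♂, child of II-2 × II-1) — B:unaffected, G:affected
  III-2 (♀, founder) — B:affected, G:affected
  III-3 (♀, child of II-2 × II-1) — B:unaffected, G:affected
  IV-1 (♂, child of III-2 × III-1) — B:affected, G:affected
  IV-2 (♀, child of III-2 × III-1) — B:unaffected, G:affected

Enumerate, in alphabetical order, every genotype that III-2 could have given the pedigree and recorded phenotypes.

III-2 ∈ {Bb GG, Bb Gg}

B/I-1 un ·: bb
B/I-2 aff ·: Bb
B/II-1 un I-1×I-2: bb
B/II-2 un ·: bb
B/II-3 aff I-1×I-2: Bb
B/III-1 un II-2×II-1: bb
B/III-2 aff ·: Bb
B/III-3 un II-2×II-1: bb
B/IV-1 aff III-2×III-1: Bb
B/IV-2 un III-2×III-1: bb
⇒ B over [I-1,I-2,II-1,II-2,II-3,III-1,III-2,III-3,IV-1,IV-2]: 1 consistent
G/I-1 un ·: gg
G/I-2 aff ·: Gg|GG
G/II-1 aff I-1×I-2: Gg
G/II-2 aff ·: Gg|GG
G/II-3 aff I-1×I-2: Gg
G/III-1 aff II-2×II-1: Gg|GG
G/III-2 aff ·: Gg|GG
G/III-3 aff II-2×II-1: Gg|GG
G/IV-1 aff III-2×III-1: Gg|GG
G/IV-2 aff III-2×III-1: Gg|GG
⇒ G over [I-1,I-2,II-1,II-2,II-3,III-1,III-2,III-3,IV-1,IV-2]: 104 consistent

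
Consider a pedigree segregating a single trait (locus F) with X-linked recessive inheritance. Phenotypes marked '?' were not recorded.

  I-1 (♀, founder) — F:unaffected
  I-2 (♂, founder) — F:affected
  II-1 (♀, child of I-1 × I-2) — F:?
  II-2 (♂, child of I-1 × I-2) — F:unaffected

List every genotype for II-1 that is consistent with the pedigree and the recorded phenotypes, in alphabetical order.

F/I-1 un ·: X^FX^F|X^FX^f
F/I-2 aff ·: X^fY
F/II-1 ? I-1×I-2: X^FX^f|X^fX^f
F/II-2 un I-1×I-2: X^FY
⇒ F over [I-1,I-2,II-1,II-2]: 3 consistent

II-1 ∈ {X^FX^f, X^fX^f}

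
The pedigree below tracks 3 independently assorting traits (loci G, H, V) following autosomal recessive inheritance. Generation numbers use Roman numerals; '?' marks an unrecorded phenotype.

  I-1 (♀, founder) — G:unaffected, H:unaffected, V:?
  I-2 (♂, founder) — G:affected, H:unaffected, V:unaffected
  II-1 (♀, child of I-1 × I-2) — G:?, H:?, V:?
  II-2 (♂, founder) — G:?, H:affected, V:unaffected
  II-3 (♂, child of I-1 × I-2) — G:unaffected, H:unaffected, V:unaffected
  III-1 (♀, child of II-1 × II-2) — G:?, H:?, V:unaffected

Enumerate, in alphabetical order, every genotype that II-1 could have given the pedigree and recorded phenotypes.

G/I-1 un ·: GG|Gg
G/I-2 aff ·: gg
G/II-1 ? I-1×I-2: Gg|gg
G/II-2 ? ·: GG|Gg|gg
G/II-3 un I-1×I-2: Gg
G/III-1 ? II-1×II-2: GG|Gg|gg
⇒ G over [I-1,I-2,II-1,II-2,II-3,III-1]: 18 consistent
H/I-1 un ·: HH|Hh
H/I-2 un ·: HH|Hh
H/II-1 ? I-1×I-2: HH|Hh|hh
H/II-2 aff ·: hh
H/II-3 un I-1×I-2: HH|Hh
H/III-1 ? II-1×II-2: Hh|hh
⇒ H over [I-1,I-2,II-1,II-2,II-3,III-1]: 21 consistent
V/I-1 ? ·: VV|Vv|vv
V/I-2 un ·: VV|Vv
V/II-1 ? I-1×I-2: VV|Vv|vv
V/II-2 un ·: VV|Vv
V/II-3 un I-1×I-2: VV|Vv
V/III-1 un II-1×II-2: VV|Vv
⇒ V over [I-1,I-2,II-1,II-2,II-3,III-1]: 59 consistent

II-1 ∈ {Gg HH VV, Gg HH Vv, Gg HH vv, Gg Hh VV, Gg Hh Vv, Gg Hh vv, Gg hh VV, Gg hh Vv, Gg hh vv, gg HH VV, gg HH Vv, gg HH vv, gg Hh VV, gg Hh Vv, gg Hh vv, gg hh VV, gg hh Vv, gg hh vv}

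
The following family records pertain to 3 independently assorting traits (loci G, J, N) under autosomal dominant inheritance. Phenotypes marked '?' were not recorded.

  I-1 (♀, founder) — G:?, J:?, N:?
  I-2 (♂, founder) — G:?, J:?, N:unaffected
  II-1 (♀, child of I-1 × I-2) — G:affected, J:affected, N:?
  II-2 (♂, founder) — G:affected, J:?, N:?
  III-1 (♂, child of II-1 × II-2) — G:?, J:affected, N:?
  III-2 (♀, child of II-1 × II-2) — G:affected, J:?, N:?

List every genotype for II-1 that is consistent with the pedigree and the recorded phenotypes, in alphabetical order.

II-1 ∈ {GG JJ Nn, GG JJ nn, GG Jj Nn, GG Jj nn, Gg JJ Nn, Gg JJ nn, Gg Jj Nn, Gg Jj nn}

G/I-1 ? ·: gg|Gg|GG
G/I-2 ? ·: gg|Gg|GG
G/II-1 aff I-1×I-2: Gg|GG
G/II-2 aff ·: Gg|GG
G/III-1 ? II-1×II-2: gg|Gg|GG
G/III-2 aff II-1×II-2: Gg|GG
⇒ G over [I-1,I-2,II-1,II-2,III-1,III-2]: 90 consistent
J/I-1 ? ·: jj|Jj|JJ
J/I-2 ? ·: jj|Jj|JJ
J/II-1 aff I-1×I-2: Jj|JJ
J/II-2 ? ·: jj|Jj|JJ
J/III-1 aff II-1×II-2: Jj|JJ
J/III-2 ? II-1×II-2: jj|Jj|JJ
⇒ J over [I-1,I-2,II-1,II-2,III-1,III-2]: 108 consistent
N/I-1 ? ·: nn|Nn|NN
N/I-2 un ·: nn
N/II-1 ? I-1×I-2: nn|Nn
N/II-2 ? ·: nn|Nn|NN
N/III-1 ? II-1×II-2: nn|Nn|NN
N/III-2 ? II-1×II-2: nn|Nn|NN
⇒ N over [I-1,I-2,II-1,II-2,III-1,III-2]: 46 consistent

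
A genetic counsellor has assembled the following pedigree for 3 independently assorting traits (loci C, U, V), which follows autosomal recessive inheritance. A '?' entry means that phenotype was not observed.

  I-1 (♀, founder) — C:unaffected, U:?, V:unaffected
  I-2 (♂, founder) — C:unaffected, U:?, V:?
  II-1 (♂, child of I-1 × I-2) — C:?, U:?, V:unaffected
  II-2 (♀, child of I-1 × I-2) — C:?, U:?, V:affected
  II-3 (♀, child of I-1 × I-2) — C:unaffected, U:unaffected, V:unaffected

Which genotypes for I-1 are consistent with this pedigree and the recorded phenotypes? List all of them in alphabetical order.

C/I-1 un ·: CC|Cc
C/I-2 un ·: CC|Cc
C/II-1 ? I-1×I-2: CC|Cc|cc
C/II-2 ? I-1×I-2: CC|Cc|cc
C/II-3 un I-1×I-2: CC|Cc
⇒ C over [I-1,I-2,II-1,II-2,II-3]: 35 consistent
U/I-1 ? ·: UU|Uu|uu
U/I-2 ? ·: UU|Uu|uu
U/II-1 ? I-1×I-2: UU|Uu|uu
U/II-2 ? I-1×I-2: UU|Uu|uu
U/II-3 un I-1×I-2: UU|Uu
⇒ U over [I-1,I-2,II-1,II-2,II-3]: 45 consistent
V/I-1 un ·: Vv
V/I-2 ? ·: Vv|vv
V/II-1 un I-1×I-2: VV|Vv
V/II-2 aff I-1×I-2: vv
V/II-3 un I-1×I-2: VV|Vv
⇒ V over [I-1,I-2,II-1,II-2,II-3]: 5 consistent

I-1 ∈ {CC UU Vv, CC Uu Vv, CC uu Vv, Cc UU Vv, Cc Uu Vv, Cc uu Vv}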